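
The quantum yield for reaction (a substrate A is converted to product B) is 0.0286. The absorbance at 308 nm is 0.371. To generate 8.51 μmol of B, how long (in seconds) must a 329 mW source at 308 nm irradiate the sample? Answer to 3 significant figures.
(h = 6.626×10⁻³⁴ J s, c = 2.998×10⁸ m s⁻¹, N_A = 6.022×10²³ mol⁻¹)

t ≈ 612 s

Product: 8.51 μmol = 8.51×10⁻⁶ mol.
Photons that must be absorbed: 8.51×10⁻⁶ / 0.0286 = 2.976×10⁻⁴ mol.
Fraction absorbed: 1 − 10^(−0.371) = 0.5744.
Incident photons needed: 2.976×10⁻⁴ / 0.5744 = 5.181×10⁻⁴ mol.
Photon energy: hc/λ = 6.450×10⁻¹⁹ J; per mole, 3.884×10⁵ J mol⁻¹.
Energy required: 5.181×10⁻⁴ × 3.884×10⁵ = 201.2 J.
Time: 201.2 J / 0.329 W = 612 s.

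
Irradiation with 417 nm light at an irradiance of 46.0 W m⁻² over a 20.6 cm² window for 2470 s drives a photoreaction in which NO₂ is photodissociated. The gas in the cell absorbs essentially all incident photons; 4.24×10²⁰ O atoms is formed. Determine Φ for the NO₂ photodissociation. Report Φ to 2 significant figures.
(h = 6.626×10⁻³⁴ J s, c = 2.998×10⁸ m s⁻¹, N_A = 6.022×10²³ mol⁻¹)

Product: 4.24×10²⁰ / 6.022×10²³ = 7.041×10⁻⁴ mol.
Photon energy at 417 nm: hc/λ = (6.626×10⁻³⁴)(2.998×10⁸)/(417×10⁻⁹) = 4.764×10⁻¹⁹ J.
Energy delivered: (46.0 W m⁻²)(20.6×10⁻⁴ m²)(2470 s) = 234.1 J.
Photons incident: 234.1 / 4.764×10⁻¹⁹ = 4.914×10²⁰, i.e. 4.914×10²⁰/6.022×10²³ = 8.160×10⁻⁴ mol.
Φ = 7.041×10⁻⁴ mol / 8.160×10⁻⁴ mol photons = 0.86.

Φ = 0.86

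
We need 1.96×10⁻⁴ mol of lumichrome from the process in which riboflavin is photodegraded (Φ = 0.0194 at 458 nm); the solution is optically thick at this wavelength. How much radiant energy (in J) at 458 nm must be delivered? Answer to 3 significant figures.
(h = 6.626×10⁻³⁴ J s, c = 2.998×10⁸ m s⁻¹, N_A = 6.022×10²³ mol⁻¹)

Photons that must be absorbed: 1.96×10⁻⁴ / 0.0194 = 0.01010 mol.
Photon energy: hc/λ = 4.337×10⁻¹⁹ J; per mole, 2.612×10⁵ J mol⁻¹.
Energy required: 0.01010 × 2.612×10⁵ = 2640 J.

2640 J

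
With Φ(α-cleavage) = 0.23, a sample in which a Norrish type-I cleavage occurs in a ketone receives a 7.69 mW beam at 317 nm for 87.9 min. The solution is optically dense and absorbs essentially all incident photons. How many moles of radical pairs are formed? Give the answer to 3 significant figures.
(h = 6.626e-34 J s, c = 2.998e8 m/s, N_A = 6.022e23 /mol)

2.47e-5 mol

Photon energy at 317 nm: hc/λ = (6.626e-34)(2.998e8)/(317e-9) = 6.266e-19 J.
Energy delivered: (7.69 mW)(5274 s) = 40.56 J.
Photons incident: 40.56 / 6.266e-19 = 6.473e19, i.e. 6.473e19/6.022e23 = 1.075e-4 mol.
Product: Φ × n_abs = 0.23 × 1.075e-4 = 2.473e-5 mol.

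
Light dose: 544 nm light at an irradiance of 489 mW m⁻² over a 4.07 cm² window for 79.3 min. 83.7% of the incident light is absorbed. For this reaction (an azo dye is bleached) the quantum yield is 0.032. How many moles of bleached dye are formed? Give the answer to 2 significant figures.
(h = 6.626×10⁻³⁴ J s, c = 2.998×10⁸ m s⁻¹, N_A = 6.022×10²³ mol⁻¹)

Photon energy at 544 nm: hc/λ = (6.626×10⁻³⁴)(2.998×10⁸)/(544×10⁻⁹) = 3.652×10⁻¹⁹ J.
Energy delivered: (489 mW m⁻²)(4.07×10⁻⁴ m²)(4758 s) = 0.9470 J.
Photons incident: 0.9470 / 3.652×10⁻¹⁹ = 2.593×10¹⁸, i.e. 2.593×10¹⁸/6.022×10²³ = 4.306×10⁻⁶ mol.
Photons absorbed: 0.837 × 4.306×10⁻⁶ = 3.604×10⁻⁶ mol.
Product: Φ × n_abs = 0.032 × 3.604×10⁻⁶ = 1.153×10⁻⁷ mol.

1.2×10⁻⁷ mol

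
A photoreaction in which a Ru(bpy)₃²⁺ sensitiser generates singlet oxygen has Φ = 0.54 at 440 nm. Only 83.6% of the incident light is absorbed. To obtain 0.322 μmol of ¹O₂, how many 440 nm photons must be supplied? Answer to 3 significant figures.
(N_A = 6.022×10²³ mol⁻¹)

Product: 0.322 μmol = 3.22×10⁻⁷ mol.
Photons that must be absorbed: 3.22×10⁻⁷ / 0.54 = 5.963×10⁻⁷ mol.
Incident photons needed: 5.963×10⁻⁷ / 0.836 = 7.133×10⁻⁷ mol.
Photon count: 7.133×10⁻⁷ × 6.022×10²³ = 4.30×10¹⁷.

4.30×10¹⁷ photons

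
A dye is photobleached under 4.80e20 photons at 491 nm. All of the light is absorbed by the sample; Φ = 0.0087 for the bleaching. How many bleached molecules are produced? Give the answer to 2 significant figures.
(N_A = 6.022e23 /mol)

4.2e18 bleached molecules

Moles of photons: 4.80e20 / 6.022e23 = 7.971e-4 mol.
Product: Φ × n_abs = 0.0087 × 7.971e-4 = 6.935e-6 mol.
As a count: 6.935e-6 × 6.022e23 = 4.2e18.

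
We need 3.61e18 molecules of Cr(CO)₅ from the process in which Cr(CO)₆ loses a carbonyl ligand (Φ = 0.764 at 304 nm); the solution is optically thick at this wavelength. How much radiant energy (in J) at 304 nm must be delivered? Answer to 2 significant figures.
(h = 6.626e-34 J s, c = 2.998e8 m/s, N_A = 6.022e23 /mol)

3.1 J

Product: 3.61e18 / 6.022e23 = 5.995e-6 mol.
Photons that must be absorbed: 5.995e-6 / 0.764 = 7.847e-6 mol.
Photon energy: hc/λ = 6.534e-19 J; per mole, 3.935e5 J mol⁻¹.
Energy required: 7.847e-6 × 3.935e5 = 3.1 J.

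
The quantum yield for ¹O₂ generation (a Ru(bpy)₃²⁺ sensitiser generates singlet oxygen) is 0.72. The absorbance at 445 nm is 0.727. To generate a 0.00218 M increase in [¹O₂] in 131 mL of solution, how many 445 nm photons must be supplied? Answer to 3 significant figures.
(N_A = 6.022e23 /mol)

2.94e20 photons

Product: (0.00218 M)(0.131 L) = 2.856e-4 mol.
Photons that must be absorbed: 2.856e-4 / 0.72 = 3.967e-4 mol.
Fraction absorbed: 1 − 10^(−0.727) = 0.8125.
Incident photons needed: 3.967e-4 / 0.8125 = 4.882e-4 mol.
Photon count: 4.882e-4 × 6.022e23 = 2.94e20.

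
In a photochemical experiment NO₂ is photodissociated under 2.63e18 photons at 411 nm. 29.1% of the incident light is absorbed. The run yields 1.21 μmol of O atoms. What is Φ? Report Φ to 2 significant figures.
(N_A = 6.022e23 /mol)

Φ = 0.95

Product: 1.21 μmol = 1.21e-6 mol.
Moles of photons: 2.63e18 / 6.022e23 = 4.367e-6 mol.
Photons absorbed: 0.291 × 4.367e-6 = 1.271e-6 mol.
Φ = 1.21e-6 mol / 1.271e-6 mol photons = 0.95.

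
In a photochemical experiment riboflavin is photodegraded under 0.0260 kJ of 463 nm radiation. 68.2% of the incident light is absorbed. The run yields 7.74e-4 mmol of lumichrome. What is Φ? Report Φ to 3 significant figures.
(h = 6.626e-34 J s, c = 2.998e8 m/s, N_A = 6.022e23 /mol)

Product: 7.74e-4 mmol = 7.74e-7 mol.
Photon energy at 463 nm: hc/λ = (6.626e-34)(2.998e8)/(463e-9) = 4.290e-19 J.
Incident energy: 0.0260 kJ = 26.0 J.
Photons incident: 26.0 / 4.290e-19 = 6.061e19, i.e. 6.061e19/6.022e23 = 1.006e-4 mol.
Photons absorbed: 0.682 × 1.006e-4 = 6.861e-5 mol.
Φ = 7.74e-7 mol / 6.861e-5 mol photons = 0.0113.

Φ = 0.0113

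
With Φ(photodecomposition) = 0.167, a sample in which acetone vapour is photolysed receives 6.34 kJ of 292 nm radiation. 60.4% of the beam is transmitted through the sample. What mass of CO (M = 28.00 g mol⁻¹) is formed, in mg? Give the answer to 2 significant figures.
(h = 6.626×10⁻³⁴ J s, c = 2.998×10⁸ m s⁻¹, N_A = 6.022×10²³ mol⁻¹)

Photon energy at 292 nm: hc/λ = (6.626×10⁻³⁴)(2.998×10⁸)/(292×10⁻⁹) = 6.803×10⁻¹⁹ J.
Incident energy: 6.34 kJ = 6340 J.
Photons incident: 6340 / 6.803×10⁻¹⁹ = 9.319×10²¹, i.e. 9.319×10²¹/6.022×10²³ = 0.01547 mol.
Fraction absorbed: 1 − 60.4/100 = 0.3960.
Photons absorbed: 0.3960 × 0.01547 = 0.006126 mol.
Product: Φ × n_abs = 0.167 × 0.006126 = 0.001023 mol.
Mass: 0.001023 × 28.00 = 0.02864 g = 29 mg.

29 mg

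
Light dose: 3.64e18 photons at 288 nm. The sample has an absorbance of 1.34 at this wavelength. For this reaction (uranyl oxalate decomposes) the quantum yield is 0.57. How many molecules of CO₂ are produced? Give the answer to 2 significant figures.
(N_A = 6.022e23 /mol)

2.0e18 molecules

Moles of photons: 3.64e18 / 6.022e23 = 6.045e-6 mol.
Fraction absorbed: 1 − 10^(−1.34) = 0.9543.
Photons absorbed: 0.9543 × 6.045e-6 = 5.769e-6 mol.
Product: Φ × n_abs = 0.57 × 5.769e-6 = 3.288e-6 mol.
As a count: 3.288e-6 × 6.022e23 = 2.0e18.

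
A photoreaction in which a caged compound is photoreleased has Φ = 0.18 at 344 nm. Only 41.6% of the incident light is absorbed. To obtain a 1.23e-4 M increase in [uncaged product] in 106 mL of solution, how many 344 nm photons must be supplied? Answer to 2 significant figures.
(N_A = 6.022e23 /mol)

1.0e20 photons

Product: (1.23e-4 M)(0.106 L) = 1.304e-5 mol.
Photons that must be absorbed: 1.304e-5 / 0.18 = 7.244e-5 mol.
Incident photons needed: 7.244e-5 / 0.416 = 1.741e-4 mol.
Photon count: 1.741e-4 × 6.022e23 = 1.0e20.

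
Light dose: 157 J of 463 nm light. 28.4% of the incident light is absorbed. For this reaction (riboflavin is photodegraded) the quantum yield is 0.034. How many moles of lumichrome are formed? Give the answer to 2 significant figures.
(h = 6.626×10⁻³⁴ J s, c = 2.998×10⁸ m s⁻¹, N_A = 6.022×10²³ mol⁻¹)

5.9×10⁻⁶ mol

Photon energy at 463 nm: hc/λ = (6.626×10⁻³⁴)(2.998×10⁸)/(463×10⁻⁹) = 4.290×10⁻¹⁹ J.
Photons incident: 157 / 4.290×10⁻¹⁹ = 3.660×10²⁰, i.e. 3.660×10²⁰/6.022×10²³ = 6.078×10⁻⁴ mol.
Photons absorbed: 0.284 × 6.078×10⁻⁴ = 1.726×10⁻⁴ mol.
Product: Φ × n_abs = 0.034 × 1.726×10⁻⁴ = 5.868×10⁻⁶ mol.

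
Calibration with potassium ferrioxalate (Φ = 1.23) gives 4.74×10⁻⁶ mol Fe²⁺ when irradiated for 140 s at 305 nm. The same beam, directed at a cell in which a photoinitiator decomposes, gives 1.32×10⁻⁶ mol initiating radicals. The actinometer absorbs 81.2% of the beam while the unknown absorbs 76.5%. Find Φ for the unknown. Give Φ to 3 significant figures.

Φ = 0.364

Photons absorbed by the actinometer: 4.74×10⁻⁶ / 1.23 = 3.854×10⁻⁶ mol.
Incident flux: 3.854×10⁻⁶ / 0.812 = 4.746×10⁻⁶ einstein.
Absorbed by unknown: 0.765 × 4.746×10⁻⁶ = 3.631×10⁻⁶ mol.
Φ(unknown) = 1.32×10⁻⁶ / 3.631×10⁻⁶ = 0.364.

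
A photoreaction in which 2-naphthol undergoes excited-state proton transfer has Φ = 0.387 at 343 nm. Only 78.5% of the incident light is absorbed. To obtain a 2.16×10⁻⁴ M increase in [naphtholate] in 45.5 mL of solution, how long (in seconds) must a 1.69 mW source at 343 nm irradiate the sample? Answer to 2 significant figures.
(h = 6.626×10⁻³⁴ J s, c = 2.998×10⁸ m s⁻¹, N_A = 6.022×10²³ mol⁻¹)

Product: (2.16×10⁻⁴ M)(0.0455 L) = 9.828×10⁻⁶ mol.
Photons that must be absorbed: 9.828×10⁻⁶ / 0.387 = 2.540×10⁻⁵ mol.
Incident photons needed: 2.540×10⁻⁵ / 0.785 = 3.236×10⁻⁵ mol.
Photon energy: hc/λ = 5.791×10⁻¹⁹ J; per mole, 3.487×10⁵ J mol⁻¹.
Energy required: 3.236×10⁻⁵ × 3.487×10⁵ = 11.28 J.
Time: 11.28 J / 0.00169 W = 6700 s.

t ≈ 6700 s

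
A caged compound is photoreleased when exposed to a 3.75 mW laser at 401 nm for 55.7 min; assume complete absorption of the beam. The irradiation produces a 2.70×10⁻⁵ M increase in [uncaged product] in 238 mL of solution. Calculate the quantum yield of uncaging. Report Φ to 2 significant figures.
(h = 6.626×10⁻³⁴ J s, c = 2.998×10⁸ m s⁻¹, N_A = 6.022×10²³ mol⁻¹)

Product: (2.70×10⁻⁵ M)(0.238 L) = 6.426×10⁻⁶ mol.
Photon energy at 401 nm: hc/λ = (6.626×10⁻³⁴)(2.998×10⁸)/(401×10⁻⁹) = 4.954×10⁻¹⁹ J.
Energy delivered: (3.75 mW)(3342 s) = 12.53 J.
Photons incident: 12.53 / 4.954×10⁻¹⁹ = 2.529×10¹⁹, i.e. 2.529×10¹⁹/6.022×10²³ = 4.200×10⁻⁵ mol.
Φ = 6.426×10⁻⁶ mol / 4.200×10⁻⁵ mol photons = 0.15.

Φ = 0.15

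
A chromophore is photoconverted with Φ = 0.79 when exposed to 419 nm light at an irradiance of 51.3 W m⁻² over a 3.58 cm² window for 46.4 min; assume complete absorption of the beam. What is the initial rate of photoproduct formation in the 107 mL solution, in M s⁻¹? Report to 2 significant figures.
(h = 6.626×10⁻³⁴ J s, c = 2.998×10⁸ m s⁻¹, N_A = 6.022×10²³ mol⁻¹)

Photon energy at 419 nm: hc/λ = (6.626×10⁻³⁴)(2.998×10⁸)/(419×10⁻⁹) = 4.741×10⁻¹⁹ J.
Energy delivered: (51.3 W m⁻²)(3.58×10⁻⁴ m²)(2784 s) = 51.13 J.
Photons incident: 51.13 / 4.741×10⁻¹⁹ = 1.078×10²⁰, i.e. 1.078×10²⁰/6.022×10²³ = 1.790×10⁻⁴ mol.
Product formed: 0.79 × 1.790×10⁻⁴ = 1.414×10⁻⁴ mol.
Rate: 1.414×10⁻⁴ mol / (2784 s × 0.107 L) = 4.7×10⁻⁷ M s⁻¹.

4.7×10⁻⁷ M s⁻¹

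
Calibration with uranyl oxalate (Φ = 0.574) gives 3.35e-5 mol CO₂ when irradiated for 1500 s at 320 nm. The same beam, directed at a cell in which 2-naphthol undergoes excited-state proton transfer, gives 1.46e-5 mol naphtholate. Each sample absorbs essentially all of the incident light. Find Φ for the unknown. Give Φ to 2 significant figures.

Φ = 0.25

Photons absorbed by the actinometer: 3.35e-5 / 0.574 = 5.836e-5 mol.
Φ(unknown) = 1.46e-5 / 5.836e-5 = 0.25.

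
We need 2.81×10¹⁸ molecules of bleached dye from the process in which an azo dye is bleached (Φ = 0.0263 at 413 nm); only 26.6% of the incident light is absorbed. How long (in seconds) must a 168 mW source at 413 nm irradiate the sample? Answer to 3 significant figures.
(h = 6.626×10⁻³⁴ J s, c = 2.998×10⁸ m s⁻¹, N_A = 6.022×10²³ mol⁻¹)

t ≈ 1150 s

Product: 2.81×10¹⁸ / 6.022×10²³ = 4.666×10⁻⁶ mol.
Photons that must be absorbed: 4.666×10⁻⁶ / 0.0263 = 1.774×10⁻⁴ mol.
Incident photons needed: 1.774×10⁻⁴ / 0.266 = 6.669×10⁻⁴ mol.
Photon energy: hc/λ = 4.810×10⁻¹⁹ J; per mole, 2.897×10⁵ J mol⁻¹.
Energy required: 6.669×10⁻⁴ × 2.897×10⁵ = 193.2 J.
Time: 193.2 J / 0.168 W = 1150 s.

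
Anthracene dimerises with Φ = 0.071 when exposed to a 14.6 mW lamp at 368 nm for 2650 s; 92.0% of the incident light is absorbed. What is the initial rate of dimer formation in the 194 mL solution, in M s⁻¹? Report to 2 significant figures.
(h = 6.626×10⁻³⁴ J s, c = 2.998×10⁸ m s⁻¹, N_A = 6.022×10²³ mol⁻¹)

1.5×10⁻⁸ M s⁻¹

Photon energy at 368 nm: hc/λ = (6.626×10⁻³⁴)(2.998×10⁸)/(368×10⁻⁹) = 5.398×10⁻¹⁹ J.
Energy delivered: (14.6 mW)(2650 s) = 38.69 J.
Photons incident: 38.69 / 5.398×10⁻¹⁹ = 7.167×10¹⁹, i.e. 7.167×10¹⁹/6.022×10²³ = 1.190×10⁻⁴ mol.
Photons absorbed: 0.920 × 1.190×10⁻⁴ = 1.095×10⁻⁴ mol.
Product formed: 0.071 × 1.095×10⁻⁴ = 7.775×10⁻⁶ mol.
Rate: 7.775×10⁻⁶ mol / (2650 s × 0.194 L) = 1.5×10⁻⁸ M s⁻¹.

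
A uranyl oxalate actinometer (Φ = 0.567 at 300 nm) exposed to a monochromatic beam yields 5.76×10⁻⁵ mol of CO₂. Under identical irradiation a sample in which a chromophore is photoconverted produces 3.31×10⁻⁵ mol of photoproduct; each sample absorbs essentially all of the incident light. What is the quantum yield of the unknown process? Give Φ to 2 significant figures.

Photons absorbed by the actinometer: 5.76×10⁻⁵ / 0.567 = 1.016×10⁻⁴ mol.
Φ(unknown) = 3.31×10⁻⁵ / 1.016×10⁻⁴ = 0.33.

Φ = 0.33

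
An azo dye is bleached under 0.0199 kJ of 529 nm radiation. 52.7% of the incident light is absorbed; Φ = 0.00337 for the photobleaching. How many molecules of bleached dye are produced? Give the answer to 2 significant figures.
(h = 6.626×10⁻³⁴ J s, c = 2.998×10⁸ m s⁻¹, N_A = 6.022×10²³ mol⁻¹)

Photon energy at 529 nm: hc/λ = (6.626×10⁻³⁴)(2.998×10⁸)/(529×10⁻⁹) = 3.755×10⁻¹⁹ J.
Incident energy: 0.0199 kJ = 19.9 J.
Photons incident: 19.9 / 3.755×10⁻¹⁹ = 5.300×10¹⁹, i.e. 5.300×10¹⁹/6.022×10²³ = 8.801×10⁻⁵ mol.
Photons absorbed: 0.527 × 8.801×10⁻⁵ = 4.638×10⁻⁵ mol.
Product: Φ × n_abs = 0.00337 × 4.638×10⁻⁵ = 1.563×10⁻⁷ mol.
As a count: 1.563×10⁻⁷ × 6.022×10²³ = 9.4×10¹⁶.

9.4×10¹⁶ molecules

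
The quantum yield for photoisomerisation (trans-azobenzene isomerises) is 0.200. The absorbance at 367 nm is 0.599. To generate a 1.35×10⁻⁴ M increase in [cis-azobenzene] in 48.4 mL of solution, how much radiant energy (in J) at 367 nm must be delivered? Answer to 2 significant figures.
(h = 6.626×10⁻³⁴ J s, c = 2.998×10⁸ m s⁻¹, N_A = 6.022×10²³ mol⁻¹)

Product: (1.35×10⁻⁴ M)(0.0484 L) = 6.534×10⁻⁶ mol.
Photons that must be absorbed: 6.534×10⁻⁶ / 0.200 = 3.267×10⁻⁵ mol.
Fraction absorbed: 1 − 10^(−0.599) = 0.7482.
Incident photons needed: 3.267×10⁻⁵ / 0.7482 = 4.366×10⁻⁵ mol.
Photon energy: hc/λ = 5.413×10⁻¹⁹ J; per mole, 3.260×10⁵ J mol⁻¹.
Energy required: 4.366×10⁻⁵ × 3.260×10⁵ = 14 J.

14 J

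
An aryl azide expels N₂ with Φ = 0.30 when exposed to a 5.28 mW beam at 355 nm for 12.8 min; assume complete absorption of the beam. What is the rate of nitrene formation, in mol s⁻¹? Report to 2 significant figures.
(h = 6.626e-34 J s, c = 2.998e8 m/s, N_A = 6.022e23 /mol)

Photon energy at 355 nm: hc/λ = (6.626e-34)(2.998e8)/(355e-9) = 5.596e-19 J.
Energy delivered: (5.28 mW)(768 s) = 4.055 J.
Photons incident: 4.055 / 5.596e-19 = 7.246e18, i.e. 7.246e18/6.022e23 = 1.203e-5 mol.
Product formed: 0.30 × 1.203e-5 = 3.609e-6 mol.
Rate: 3.609e-6 / 768 s = 4.7e-9 mol s⁻¹.

4.7e-9 mol s⁻¹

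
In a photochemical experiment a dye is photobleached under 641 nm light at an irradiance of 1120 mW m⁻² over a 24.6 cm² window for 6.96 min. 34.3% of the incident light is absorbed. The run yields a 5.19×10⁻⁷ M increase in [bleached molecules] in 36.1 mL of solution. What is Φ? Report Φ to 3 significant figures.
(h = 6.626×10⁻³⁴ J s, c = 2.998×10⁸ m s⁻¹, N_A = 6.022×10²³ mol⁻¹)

Φ = 0.00886

Product: (5.19×10⁻⁷ M)(0.0361 L) = 1.874×10⁻⁸ mol.
Photon energy at 641 nm: hc/λ = (6.626×10⁻³⁴)(2.998×10⁸)/(641×10⁻⁹) = 3.099×10⁻¹⁹ J.
Energy delivered: (1120 mW m⁻²)(24.6×10⁻⁴ m²)(417.6 s) = 1.151 J.
Photons incident: 1.151 / 3.099×10⁻¹⁹ = 3.714×10¹⁸, i.e. 3.714×10¹⁸/6.022×10²³ = 6.167×10⁻⁶ mol.
Photons absorbed: 0.343 × 6.167×10⁻⁶ = 2.115×10⁻⁶ mol.
Φ = 1.874×10⁻⁸ mol / 2.115×10⁻⁶ mol photons = 0.00886.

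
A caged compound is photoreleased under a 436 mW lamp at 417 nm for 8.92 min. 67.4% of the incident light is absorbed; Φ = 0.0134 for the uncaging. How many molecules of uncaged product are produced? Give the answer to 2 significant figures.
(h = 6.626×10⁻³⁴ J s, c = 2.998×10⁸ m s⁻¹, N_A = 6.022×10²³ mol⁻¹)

Photon energy at 417 nm: hc/λ = (6.626×10⁻³⁴)(2.998×10⁸)/(417×10⁻⁹) = 4.764×10⁻¹⁹ J.
Energy delivered: (436 mW)(535.2 s) = 233.3 J.
Photons incident: 233.3 / 4.764×10⁻¹⁹ = 4.897×10²⁰, i.e. 4.897×10²⁰/6.022×10²³ = 8.132×10⁻⁴ mol.
Photons absorbed: 0.674 × 8.132×10⁻⁴ = 5.481×10⁻⁴ mol.
Product: Φ × n_abs = 0.0134 × 5.481×10⁻⁴ = 7.345×10⁻⁶ mol.
As a count: 7.345×10⁻⁶ × 6.022×10²³ = 4.4×10¹⁸.

4.4×10¹⁸ molecules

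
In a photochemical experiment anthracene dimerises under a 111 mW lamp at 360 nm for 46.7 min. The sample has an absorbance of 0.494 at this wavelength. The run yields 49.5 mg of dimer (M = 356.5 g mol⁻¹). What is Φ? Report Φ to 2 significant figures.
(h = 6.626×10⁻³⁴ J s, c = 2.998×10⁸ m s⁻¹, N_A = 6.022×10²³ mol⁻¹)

Product: 49.5 mg / 356.5 g mol⁻¹ = 1.388×10⁻⁴ mol.
Photon energy at 360 nm: hc/λ = (6.626×10⁻³⁴)(2.998×10⁸)/(360×10⁻⁹) = 5.518×10⁻¹⁹ J.
Energy delivered: (111 mW)(2802 s) = 311.0 J.
Photons incident: 311.0 / 5.518×10⁻¹⁹ = 5.636×10²⁰, i.e. 5.636×10²⁰/6.022×10²³ = 9.359×10⁻⁴ mol.
Fraction absorbed: 1 − 10^(−0.494) = 0.6794.
Photons absorbed: 0.6794 × 9.359×10⁻⁴ = 6.359×10⁻⁴ mol.
Φ = 1.388×10⁻⁴ mol / 6.359×10⁻⁴ mol photons = 0.22.

Φ = 0.22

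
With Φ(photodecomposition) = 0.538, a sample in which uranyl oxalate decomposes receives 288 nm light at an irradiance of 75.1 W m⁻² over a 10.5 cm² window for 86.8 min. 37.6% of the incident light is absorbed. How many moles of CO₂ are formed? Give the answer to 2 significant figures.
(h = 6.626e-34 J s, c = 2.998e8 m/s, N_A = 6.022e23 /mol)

Photon energy at 288 nm: hc/λ = (6.626e-34)(2.998e8)/(288e-9) = 6.897e-19 J.
Energy delivered: (75.1 W m⁻²)(10.5e-4 m²)(5208 s) = 410.7 J.
Photons incident: 410.7 / 6.897e-19 = 5.955e20, i.e. 5.955e20/6.022e23 = 9.889e-4 mol.
Photons absorbed: 0.376 × 9.889e-4 = 3.718e-4 mol.
Product: Φ × n_abs = 0.538 × 3.718e-4 = 2.000e-4 mol.

2.0e-4 mol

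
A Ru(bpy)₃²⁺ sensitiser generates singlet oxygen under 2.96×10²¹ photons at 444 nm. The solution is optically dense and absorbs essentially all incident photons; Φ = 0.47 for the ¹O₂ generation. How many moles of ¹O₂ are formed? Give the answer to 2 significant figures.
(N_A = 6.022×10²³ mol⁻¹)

0.0023 mol

Moles of photons: 2.96×10²¹ / 6.022×10²³ = 0.004915 mol.
Product: Φ × n_abs = 0.47 × 0.004915 = 0.002310 mol.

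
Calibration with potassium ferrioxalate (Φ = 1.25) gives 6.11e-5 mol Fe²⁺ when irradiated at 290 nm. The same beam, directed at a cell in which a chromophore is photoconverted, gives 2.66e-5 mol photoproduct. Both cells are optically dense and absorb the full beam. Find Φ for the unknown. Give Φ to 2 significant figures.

Φ = 0.54

Photons absorbed by the actinometer: 6.11e-5 / 1.25 = 4.888e-5 mol.
Φ(unknown) = 2.66e-5 / 4.888e-5 = 0.54.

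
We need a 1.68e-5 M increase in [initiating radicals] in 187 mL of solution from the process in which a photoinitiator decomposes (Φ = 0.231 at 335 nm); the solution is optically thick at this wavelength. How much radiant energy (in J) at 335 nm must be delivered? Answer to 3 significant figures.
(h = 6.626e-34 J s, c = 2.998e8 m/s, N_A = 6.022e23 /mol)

Product: (1.68e-5 M)(0.187 L) = 3.142e-6 mol.
Photons that must be absorbed: 3.142e-6 / 0.231 = 1.360e-5 mol.
Photon energy: hc/λ = 5.930e-19 J; per mole, 3.571e5 J mol⁻¹.
Energy required: 1.360e-5 × 3.571e5 = 4.86 J.

4.86 J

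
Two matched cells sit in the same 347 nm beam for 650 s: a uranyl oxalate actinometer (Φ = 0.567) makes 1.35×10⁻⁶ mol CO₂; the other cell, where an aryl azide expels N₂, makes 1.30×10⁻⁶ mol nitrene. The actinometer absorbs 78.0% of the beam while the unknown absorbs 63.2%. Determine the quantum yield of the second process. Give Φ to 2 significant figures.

Φ = 0.67

Photons absorbed by the actinometer: 1.35×10⁻⁶ / 0.567 = 2.381×10⁻⁶ mol.
Incident flux: 2.381×10⁻⁶ / 0.780 = 3.053×10⁻⁶ einstein.
Absorbed by unknown: 0.632 × 3.053×10⁻⁶ = 1.929×10⁻⁶ mol.
Φ(unknown) = 1.30×10⁻⁶ / 1.929×10⁻⁶ = 0.67.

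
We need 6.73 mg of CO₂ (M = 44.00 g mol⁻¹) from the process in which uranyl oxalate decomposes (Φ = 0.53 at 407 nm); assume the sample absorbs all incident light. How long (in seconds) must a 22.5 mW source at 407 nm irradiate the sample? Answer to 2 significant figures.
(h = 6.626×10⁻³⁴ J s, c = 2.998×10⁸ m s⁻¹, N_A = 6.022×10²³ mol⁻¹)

t ≈ 3800 s

Product: 6.73 mg / 44.00 g mol⁻¹ = 1.530×10⁻⁴ mol.
Photons that must be absorbed: 1.530×10⁻⁴ / 0.53 = 2.887×10⁻⁴ mol.
Photon energy: hc/λ = 4.881×10⁻¹⁹ J; per mole, 2.939×10⁵ J mol⁻¹.
Energy required: 2.887×10⁻⁴ × 2.939×10⁵ = 84.85 J.
Time: 84.85 J / 0.0225 W = 3800 s.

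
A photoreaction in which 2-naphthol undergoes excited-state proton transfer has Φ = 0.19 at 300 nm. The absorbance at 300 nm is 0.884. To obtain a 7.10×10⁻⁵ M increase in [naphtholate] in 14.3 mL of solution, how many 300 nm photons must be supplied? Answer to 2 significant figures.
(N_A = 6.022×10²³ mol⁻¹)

3.7×10¹⁸ photons

Product: (7.10×10⁻⁵ M)(0.0143 L) = 1.015×10⁻⁶ mol.
Photons that must be absorbed: 1.015×10⁻⁶ / 0.19 = 5.342×10⁻⁶ mol.
Fraction absorbed: 1 − 10^(−0.884) = 0.8694.
Incident photons needed: 5.342×10⁻⁶ / 0.8694 = 6.144×10⁻⁶ mol.
Photon count: 6.144×10⁻⁶ × 6.022×10²³ = 3.7×10¹⁸.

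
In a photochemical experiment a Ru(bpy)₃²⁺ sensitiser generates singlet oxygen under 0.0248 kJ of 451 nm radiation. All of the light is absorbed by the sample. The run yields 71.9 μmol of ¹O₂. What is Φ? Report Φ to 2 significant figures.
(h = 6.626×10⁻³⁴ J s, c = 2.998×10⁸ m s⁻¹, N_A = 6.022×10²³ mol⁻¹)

Φ = 0.77

Product: 71.9 μmol = 7.19×10⁻⁵ mol.
Photon energy at 451 nm: hc/λ = (6.626×10⁻³⁴)(2.998×10⁸)/(451×10⁻⁹) = 4.405×10⁻¹⁹ J.
Incident energy: 0.0248 kJ = 24.8 J.
Photons incident: 24.8 / 4.405×10⁻¹⁹ = 5.630×10¹⁹, i.e. 5.630×10¹⁹/6.022×10²³ = 9.349×10⁻⁵ mol.
Φ = 7.19×10⁻⁵ mol / 9.349×10⁻⁵ mol photons = 0.77.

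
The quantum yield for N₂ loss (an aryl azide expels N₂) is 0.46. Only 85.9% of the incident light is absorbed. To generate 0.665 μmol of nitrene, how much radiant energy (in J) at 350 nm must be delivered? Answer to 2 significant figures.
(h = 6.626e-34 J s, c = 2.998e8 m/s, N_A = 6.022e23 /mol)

0.58 J

Product: 0.665 μmol = 6.65e-7 mol.
Photons that must be absorbed: 6.65e-7 / 0.46 = 1.446e-6 mol.
Incident photons needed: 1.446e-6 / 0.859 = 1.683e-6 mol.
Photon energy: hc/λ = 5.676e-19 J; per mole, 3.418e5 J mol⁻¹.
Energy required: 1.683e-6 × 3.418e5 = 0.58 J.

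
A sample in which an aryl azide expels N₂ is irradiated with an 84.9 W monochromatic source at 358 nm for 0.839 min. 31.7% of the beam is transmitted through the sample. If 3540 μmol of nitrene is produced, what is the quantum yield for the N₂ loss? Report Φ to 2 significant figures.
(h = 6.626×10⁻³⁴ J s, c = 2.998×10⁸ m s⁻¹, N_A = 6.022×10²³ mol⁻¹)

Product: 3540 μmol = 0.00354 mol.
Photon energy at 358 nm: hc/λ = (6.626×10⁻³⁴)(2.998×10⁸)/(358×10⁻⁹) = 5.549×10⁻¹⁹ J.
Energy delivered: (84.9 W)(50.34 s) = 4274 J.
Photons incident: 4274 / 5.549×10⁻¹⁹ = 7.702×10²¹, i.e. 7.702×10²¹/6.022×10²³ = 0.01279 mol.
Fraction absorbed: 1 − 31.7/100 = 0.6830.
Photons absorbed: 0.6830 × 0.01279 = 0.008736 mol.
Φ = 0.00354 mol / 0.008736 mol photons = 0.41.

Φ = 0.41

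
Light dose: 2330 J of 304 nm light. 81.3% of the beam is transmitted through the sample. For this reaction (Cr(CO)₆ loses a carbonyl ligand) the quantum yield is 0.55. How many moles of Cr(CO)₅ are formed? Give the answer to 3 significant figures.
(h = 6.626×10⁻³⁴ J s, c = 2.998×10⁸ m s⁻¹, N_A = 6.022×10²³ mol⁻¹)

Photon energy at 304 nm: hc/λ = (6.626×10⁻³⁴)(2.998×10⁸)/(304×10⁻⁹) = 6.534×10⁻¹⁹ J.
Photons incident: 2330 / 6.534×10⁻¹⁹ = 3.566×10²¹, i.e. 3.566×10²¹/6.022×10²³ = 0.005922 mol.
Fraction absorbed: 1 − 81.3/100 = 0.1870.
Photons absorbed: 0.1870 × 0.005922 = 0.001107 mol.
Product: Φ × n_abs = 0.55 × 0.001107 = 6.089×10⁻⁴ mol.

6.09×10⁻⁴ mol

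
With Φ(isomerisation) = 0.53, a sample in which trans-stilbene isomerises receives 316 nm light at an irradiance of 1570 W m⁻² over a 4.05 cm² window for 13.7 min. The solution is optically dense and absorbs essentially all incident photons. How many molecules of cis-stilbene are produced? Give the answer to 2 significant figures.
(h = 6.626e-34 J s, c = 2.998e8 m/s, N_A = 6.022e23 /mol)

4.4e20 molecules

Photon energy at 316 nm: hc/λ = (6.626e-34)(2.998e8)/(316e-9) = 6.286e-19 J.
Energy delivered: (1570 W m⁻²)(4.05e-4 m²)(822 s) = 522.7 J.
Photons incident: 522.7 / 6.286e-19 = 8.315e20, i.e. 8.315e20/6.022e23 = 0.001381 mol.
Product: Φ × n_abs = 0.53 × 0.001381 = 7.319e-4 mol.
As a count: 7.319e-4 × 6.022e23 = 4.4e20.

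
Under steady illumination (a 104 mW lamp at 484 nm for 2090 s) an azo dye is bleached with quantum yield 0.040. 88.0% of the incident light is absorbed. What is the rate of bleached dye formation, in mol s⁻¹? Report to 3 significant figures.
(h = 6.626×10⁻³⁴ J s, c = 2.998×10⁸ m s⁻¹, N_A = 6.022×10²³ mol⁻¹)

Photon energy at 484 nm: hc/λ = (6.626×10⁻³⁴)(2.998×10⁸)/(484×10⁻⁹) = 4.104×10⁻¹⁹ J.
Energy delivered: (104 mW)(2090 s) = 217.4 J.
Photons incident: 217.4 / 4.104×10⁻¹⁹ = 5.297×10²⁰, i.e. 5.297×10²⁰/6.022×10²³ = 8.796×10⁻⁴ mol.
Photons absorbed: 0.880 × 8.796×10⁻⁴ = 7.740×10⁻⁴ mol.
Product formed: 0.040 × 7.740×10⁻⁴ = 3.096×10⁻⁵ mol.
Rate: 3.096×10⁻⁵ / 2090 s = 1.48×10⁻⁸ mol s⁻¹.

1.48×10⁻⁸ mol s⁻¹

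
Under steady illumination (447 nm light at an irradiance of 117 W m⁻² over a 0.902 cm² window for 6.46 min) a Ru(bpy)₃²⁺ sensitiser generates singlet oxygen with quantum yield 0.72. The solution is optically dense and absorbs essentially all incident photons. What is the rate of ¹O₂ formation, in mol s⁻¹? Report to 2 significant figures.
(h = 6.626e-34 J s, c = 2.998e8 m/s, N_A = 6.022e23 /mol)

Photon energy at 447 nm: hc/λ = (6.626e-34)(2.998e8)/(447e-9) = 4.444e-19 J.
Energy delivered: (117 W m⁻²)(0.902e-4 m²)(387.6 s) = 4.090 J.
Photons incident: 4.090 / 4.444e-19 = 9.203e18, i.e. 9.203e18/6.022e23 = 1.528e-5 mol.
Product formed: 0.72 × 1.528e-5 = 1.100e-5 mol.
Rate: 1.100e-5 / 387.6 s = 2.8e-8 mol s⁻¹.

2.8e-8 mol s⁻¹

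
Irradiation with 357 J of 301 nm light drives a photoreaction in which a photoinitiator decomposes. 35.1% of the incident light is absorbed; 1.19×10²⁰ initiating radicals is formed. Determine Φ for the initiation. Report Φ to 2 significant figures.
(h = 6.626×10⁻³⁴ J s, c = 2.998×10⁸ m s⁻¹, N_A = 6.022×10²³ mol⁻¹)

Φ = 0.63

Product: 1.19×10²⁰ / 6.022×10²³ = 1.976×10⁻⁴ mol.
Photon energy at 301 nm: hc/λ = (6.626×10⁻³⁴)(2.998×10⁸)/(301×10⁻⁹) = 6.600×10⁻¹⁹ J.
Photons incident: 357 / 6.600×10⁻¹⁹ = 5.409×10²⁰, i.e. 5.409×10²⁰/6.022×10²³ = 8.982×10⁻⁴ mol.
Photons absorbed: 0.351 × 8.982×10⁻⁴ = 3.153×10⁻⁴ mol.
Φ = 1.976×10⁻⁴ mol / 3.153×10⁻⁴ mol photons = 0.63.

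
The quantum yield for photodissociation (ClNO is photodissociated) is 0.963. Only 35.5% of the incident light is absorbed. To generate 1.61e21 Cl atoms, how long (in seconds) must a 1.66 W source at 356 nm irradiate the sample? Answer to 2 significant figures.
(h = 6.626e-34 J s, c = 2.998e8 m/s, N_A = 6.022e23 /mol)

t ≈ 1600 s

Product: 1.61e21 / 6.022e23 = 0.002674 mol.
Photons that must be absorbed: 0.002674 / 0.963 = 0.002777 mol.
Incident photons needed: 0.002777 / 0.355 = 0.007823 mol.
Photon energy: hc/λ = 5.580e-19 J; per mole, 3.360e5 J mol⁻¹.
Energy required: 0.007823 × 3.360e5 = 2629 J.
Time: 2629 J / 1.66 W = 1600 s.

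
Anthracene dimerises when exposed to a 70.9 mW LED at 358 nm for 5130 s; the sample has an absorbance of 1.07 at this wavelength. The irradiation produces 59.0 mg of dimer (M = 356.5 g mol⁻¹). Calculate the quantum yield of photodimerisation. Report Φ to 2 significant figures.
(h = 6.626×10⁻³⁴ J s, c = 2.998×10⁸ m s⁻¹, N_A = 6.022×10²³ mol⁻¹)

Product: 59.0 mg / 356.5 g mol⁻¹ = 1.655×10⁻⁴ mol.
Photon energy at 358 nm: hc/λ = (6.626×10⁻³⁴)(2.998×10⁸)/(358×10⁻⁹) = 5.549×10⁻¹⁹ J.
Energy delivered: (70.9 mW)(5130 s) = 363.7 J.
Photons incident: 363.7 / 5.549×10⁻¹⁹ = 6.554×10²⁰, i.e. 6.554×10²⁰/6.022×10²³ = 0.001088 mol.
Fraction absorbed: 1 − 10^(−1.07) = 0.9149.
Photons absorbed: 0.9149 × 0.001088 = 9.954×10⁻⁴ mol.
Φ = 1.655×10⁻⁴ mol / 9.954×10⁻⁴ mol photons = 0.17.

Φ = 0.17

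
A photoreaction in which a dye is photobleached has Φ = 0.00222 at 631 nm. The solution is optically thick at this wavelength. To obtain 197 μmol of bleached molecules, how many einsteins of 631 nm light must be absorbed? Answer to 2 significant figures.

0.089 einstein

Product: 197 μmol = 1.97e-4 mol.
Photons that must be absorbed: 1.97e-4 / 0.00222 = 0.08874 mol.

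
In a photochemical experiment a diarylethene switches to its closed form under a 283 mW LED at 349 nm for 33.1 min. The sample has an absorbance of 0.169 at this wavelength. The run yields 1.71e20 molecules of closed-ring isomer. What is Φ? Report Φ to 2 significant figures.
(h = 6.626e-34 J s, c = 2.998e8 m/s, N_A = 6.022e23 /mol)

Φ = 0.54

Product: 1.71e20 / 6.022e23 = 2.840e-4 mol.
Photon energy at 349 nm: hc/λ = (6.626e-34)(2.998e8)/(349e-9) = 5.692e-19 J.
Energy delivered: (283 mW)(1986 s) = 562.0 J.
Photons incident: 562.0 / 5.692e-19 = 9.874e20, i.e. 9.874e20/6.022e23 = 0.001640 mol.
Fraction absorbed: 1 − 10^(−0.169) = 0.3224.
Photons absorbed: 0.3224 × 0.001640 = 5.287e-4 mol.
Φ = 2.840e-4 mol / 5.287e-4 mol photons = 0.54.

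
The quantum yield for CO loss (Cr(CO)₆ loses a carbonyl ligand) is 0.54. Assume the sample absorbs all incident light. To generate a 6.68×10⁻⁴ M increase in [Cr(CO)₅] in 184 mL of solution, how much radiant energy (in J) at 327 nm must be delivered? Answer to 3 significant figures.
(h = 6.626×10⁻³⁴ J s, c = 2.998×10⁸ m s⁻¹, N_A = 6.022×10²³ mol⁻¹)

Product: (6.68×10⁻⁴ M)(0.184 L) = 1.229×10⁻⁴ mol.
Photons that must be absorbed: 1.229×10⁻⁴ / 0.54 = 2.276×10⁻⁴ mol.
Photon energy: hc/λ = 6.075×10⁻¹⁹ J; per mole, 3.658×10⁵ J mol⁻¹.
Energy required: 2.276×10⁻⁴ × 3.658×10⁵ = 83.3 J.

83.3 J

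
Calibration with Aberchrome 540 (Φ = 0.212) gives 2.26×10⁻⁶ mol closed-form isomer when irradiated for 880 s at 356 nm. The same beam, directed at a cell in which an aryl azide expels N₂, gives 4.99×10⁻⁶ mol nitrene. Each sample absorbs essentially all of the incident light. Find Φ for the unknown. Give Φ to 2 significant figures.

Photons absorbed by the actinometer: 2.26×10⁻⁶ / 0.212 = 1.066×10⁻⁵ mol.
Φ(unknown) = 4.99×10⁻⁶ / 1.066×10⁻⁵ = 0.47.

Φ = 0.47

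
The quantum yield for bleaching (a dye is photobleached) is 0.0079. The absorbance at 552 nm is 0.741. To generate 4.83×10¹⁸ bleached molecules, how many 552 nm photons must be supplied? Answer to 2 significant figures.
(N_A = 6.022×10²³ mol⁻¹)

7.5×10²⁰ photons

Product: 4.83×10¹⁸ / 6.022×10²³ = 8.021×10⁻⁶ mol.
Photons that must be absorbed: 8.021×10⁻⁶ / 0.0079 = 0.001015 mol.
Fraction absorbed: 1 − 10^(−0.741) = 0.8184.
Incident photons needed: 0.001015 / 0.8184 = 0.001240 mol.
Photon count: 0.001240 × 6.022×10²³ = 7.5×10²⁰.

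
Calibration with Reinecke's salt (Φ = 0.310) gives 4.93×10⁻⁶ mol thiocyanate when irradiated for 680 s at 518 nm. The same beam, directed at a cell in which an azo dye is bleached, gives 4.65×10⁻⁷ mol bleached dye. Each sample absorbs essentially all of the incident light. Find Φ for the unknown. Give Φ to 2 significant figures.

Φ = 0.029

Photons absorbed by the actinometer: 4.93×10⁻⁶ / 0.310 = 1.590×10⁻⁵ mol.
Φ(unknown) = 4.65×10⁻⁷ / 1.590×10⁻⁵ = 0.029.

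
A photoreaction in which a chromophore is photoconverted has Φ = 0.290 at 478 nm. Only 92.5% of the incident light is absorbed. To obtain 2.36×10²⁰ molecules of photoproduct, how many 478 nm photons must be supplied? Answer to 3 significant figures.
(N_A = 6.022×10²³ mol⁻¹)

8.80×10²⁰ photons

Product: 2.36×10²⁰ / 6.022×10²³ = 3.919×10⁻⁴ mol.
Photons that must be absorbed: 3.919×10⁻⁴ / 0.290 = 0.001351 mol.
Incident photons needed: 0.001351 / 0.925 = 0.001461 mol.
Photon count: 0.001461 × 6.022×10²³ = 8.80×10²⁰.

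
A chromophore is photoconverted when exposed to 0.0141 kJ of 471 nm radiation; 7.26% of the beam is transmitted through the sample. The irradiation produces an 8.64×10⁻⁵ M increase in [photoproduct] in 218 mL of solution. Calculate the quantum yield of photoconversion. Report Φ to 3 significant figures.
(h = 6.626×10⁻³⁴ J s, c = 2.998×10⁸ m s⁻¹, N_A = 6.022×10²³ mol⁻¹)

Φ = 0.366

Product: (8.64×10⁻⁵ M)(0.218 L) = 1.884×10⁻⁵ mol.
Photon energy at 471 nm: hc/λ = (6.626×10⁻³⁴)(2.998×10⁸)/(471×10⁻⁹) = 4.218×10⁻¹⁹ J.
Incident energy: 0.0141 kJ = 14.1 J.
Photons incident: 14.1 / 4.218×10⁻¹⁹ = 3.343×10¹⁹, i.e. 3.343×10¹⁹/6.022×10²³ = 5.551×10⁻⁵ mol.
Fraction absorbed: 1 − 7.26/100 = 0.9274.
Photons absorbed: 0.9274 × 5.551×10⁻⁵ = 5.148×10⁻⁵ mol.
Φ = 1.884×10⁻⁵ mol / 5.148×10⁻⁵ mol photons = 0.366.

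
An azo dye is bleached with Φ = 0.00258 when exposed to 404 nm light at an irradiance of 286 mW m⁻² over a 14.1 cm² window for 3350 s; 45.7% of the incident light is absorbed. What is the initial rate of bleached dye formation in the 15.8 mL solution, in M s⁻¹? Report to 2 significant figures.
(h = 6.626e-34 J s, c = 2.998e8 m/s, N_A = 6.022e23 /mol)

Photon energy at 404 nm: hc/λ = (6.626e-34)(2.998e8)/(404e-9) = 4.917e-19 J.
Energy delivered: (286 mW m⁻²)(14.1e-4 m²)(3350 s) = 1.351 J.
Photons incident: 1.351 / 4.917e-19 = 2.748e18, i.e. 2.748e18/6.022e23 = 4.563e-6 mol.
Photons absorbed: 0.457 × 4.563e-6 = 2.085e-6 mol.
Product formed: 0.00258 × 2.085e-6 = 5.379e-9 mol.
Rate: 5.379e-9 mol / (3350 s × 0.0158 L) = 1.0e-10 M s⁻¹.

1.0e-10 M s⁻¹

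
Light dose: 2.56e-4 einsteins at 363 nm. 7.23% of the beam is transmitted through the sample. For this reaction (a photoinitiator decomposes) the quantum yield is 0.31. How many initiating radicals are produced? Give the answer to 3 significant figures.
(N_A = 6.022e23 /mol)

4.43e19 initiating radicals

Fraction absorbed: 1 − 7.23/100 = 0.9277.
Photons absorbed: 0.9277 × 2.56e-4 = 2.375e-4 mol.
Product: Φ × n_abs = 0.31 × 2.375e-4 = 7.363e-5 mol.
As a count: 7.363e-5 × 6.022e23 = 4.43e19.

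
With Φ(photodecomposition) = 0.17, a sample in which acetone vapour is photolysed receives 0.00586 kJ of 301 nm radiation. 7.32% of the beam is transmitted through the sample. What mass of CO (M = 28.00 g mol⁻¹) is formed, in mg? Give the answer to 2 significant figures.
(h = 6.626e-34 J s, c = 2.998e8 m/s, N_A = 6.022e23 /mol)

Photon energy at 301 nm: hc/λ = (6.626e-34)(2.998e8)/(301e-9) = 6.600e-19 J.
Incident energy: 0.00586 kJ = 5.86 J.
Photons incident: 5.86 / 6.600e-19 = 8.879e18, i.e. 8.879e18/6.022e23 = 1.474e-5 mol.
Fraction absorbed: 1 − 7.32/100 = 0.9268.
Photons absorbed: 0.9268 × 1.474e-5 = 1.366e-5 mol.
Product: Φ × n_abs = 0.17 × 1.366e-5 = 2.322e-6 mol.
Mass: 2.322e-6 × 28.00 = 6.502e-5 g = 0.065 mg.

0.065 mg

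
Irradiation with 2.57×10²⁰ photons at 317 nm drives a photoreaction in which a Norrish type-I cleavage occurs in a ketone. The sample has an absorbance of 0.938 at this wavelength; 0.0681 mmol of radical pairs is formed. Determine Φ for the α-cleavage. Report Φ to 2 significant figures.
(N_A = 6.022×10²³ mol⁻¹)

Φ = 0.18

Product: 0.0681 mmol = 6.81×10⁻⁵ mol.
Moles of photons: 2.57×10²⁰ / 6.022×10²³ = 4.268×10⁻⁴ mol.
Fraction absorbed: 1 − 10^(−0.938) = 0.8847.
Photons absorbed: 0.8847 × 4.268×10⁻⁴ = 3.776×10⁻⁴ mol.
Φ = 6.81×10⁻⁵ mol / 3.776×10⁻⁴ mol photons = 0.18.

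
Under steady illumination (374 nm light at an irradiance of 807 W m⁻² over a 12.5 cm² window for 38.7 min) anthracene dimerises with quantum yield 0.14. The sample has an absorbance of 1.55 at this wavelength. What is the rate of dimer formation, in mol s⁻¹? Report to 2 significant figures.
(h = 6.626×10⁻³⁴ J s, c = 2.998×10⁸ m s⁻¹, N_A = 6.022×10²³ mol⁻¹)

Photon energy at 374 nm: hc/λ = (6.626×10⁻³⁴)(2.998×10⁸)/(374×10⁻⁹) = 5.311×10⁻¹⁹ J.
Energy delivered: (807 W m⁻²)(12.5×10⁻⁴ m²)(2322 s) = 2342 J.
Photons incident: 2342 / 5.311×10⁻¹⁹ = 4.410×10²¹, i.e. 4.410×10²¹/6.022×10²³ = 0.007323 mol.
Fraction absorbed: 1 − 10^(−1.55) = 0.9718.
Photons absorbed: 0.9718 × 0.007323 = 0.007116 mol.
Product formed: 0.14 × 0.007116 = 9.962×10⁻⁴ mol.
Rate: 9.962×10⁻⁴ / 2322 s = 4.3×10⁻⁷ mol s⁻¹.

4.3×10⁻⁷ mol s⁻¹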